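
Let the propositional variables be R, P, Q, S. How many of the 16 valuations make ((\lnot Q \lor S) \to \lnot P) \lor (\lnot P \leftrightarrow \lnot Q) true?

Initial set: {T (((\lnot Q \lor S) \to \lnot P) \lor (\lnot P \leftrightarrow \lnot Q))}.
T (((\lnot Q \lor S) \to \lnot P) \lor (\lnot P \leftrightarrow \lnot Q)): β-rule — branch into T ((\lnot Q \lor S) \to \lnot P)  //  T (\lnot P \leftrightarrow \lnot Q).
  branch 1 (add T ((\lnot Q \lor S) \to \lnot P)):
    T ((\lnot Q \lor S) \to \lnot P): β-rule — branch into F (\lnot Q \lor S)  //  T \lnot P.
      branch 1.1 (add F (\lnot Q \lor S)):
        F (\lnot Q \lor S): α-rule — add F \lnot Q, F S.
        ○ open, literals {Q=T, S=F}.
      branch 1.2 (add T \lnot P):
        ○ open, literals {P=F}.
  branch 2 (add T (\lnot P \leftrightarrow \lnot Q)):
    T (\lnot P \leftrightarrow \lnot Q): β-rule — branch into T \lnot P, T \lnot Q  //  F \lnot P, F \lnot Q.
      branch 2.1 (add T \lnot P, T \lnot Q):
        ○ open, literals {P=F, Q=F}.
      branch 2.2 (add F \lnot P, F \lnot Q):
        ○ open, literals {P=T, Q=T}.
0 branches closed, 4 open.
Each open branch fixes some atoms; the unmentioned ones are free. Counting distinct full assignments: branch {Q=T, S=F} (R, P) contributes 4 new; branch {P=F} (R, Q, S) contributes 6 new; branch {P=F, Q=F} (R, S) contributes 0 new; branch {P=T, Q=T} (R, S) contributes 2 new. Total: 12.

12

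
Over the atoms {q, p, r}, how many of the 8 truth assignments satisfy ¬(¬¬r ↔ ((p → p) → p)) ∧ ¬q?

2

Initial set: {(¬(¬¬r ↔ ((p → p) → p)) ∧ ¬q)}.
(¬(¬¬r ↔ ((p → p) → p)) ∧ ¬q): α-rule — add ¬(¬¬r ↔ ((p → p) → p)), ¬q.
¬(¬¬r ↔ ((p → p) → p)): β-rule — branch into ¬¬r, ¬((p → p) → p)  //  ¬¬¬r, ((p → p) → p).
  branch 1 (add ¬¬r, ¬((p → p) → p)):
    ¬¬r: drop double negation, giving r.
    ¬((p → p) → p): α-rule — add (p → p), ¬p.
    (p → p): β-rule — branch into ¬p  //  p.
      branch 1.1 (add ¬p):
        ○ open, literals {p=0, q=0, r=1}.
      branch 1.2 (add p):
        × closes — contains both p and ¬p.
  branch 2 (add ¬¬¬r, ((p → p) → p)):
    ¬¬¬r: drop double negation, giving ¬r.
    ((p → p) → p): β-rule — branch into ¬(p → p)  //  p.
      branch 2.1 (add ¬(p → p)):
        ¬(p → p): α-rule — add p, ¬p.
        × closes — contains both p and ¬p.
      branch 2.2 (add p):
        ○ open, literals {p=1, q=0, r=0}.
2 branches closed, 2 open.
Each open branch fixes some atoms; the unmentioned ones are free. Counting distinct full assignments: branch {p=0, q=0, r=1} (none free) contributes 1 new; branch {p=1, q=0, r=0} (none free) contributes 1 new. Total: 2.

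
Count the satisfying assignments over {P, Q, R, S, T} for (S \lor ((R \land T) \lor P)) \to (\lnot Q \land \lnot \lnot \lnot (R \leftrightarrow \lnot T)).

13

Initial set: {T ((S \lor ((R \land T) \lor P)) \to (\lnot Q \land \lnot \lnot \lnot (R \leftrightarrow \lnot T)))}.
T ((S \lor ((R \land T) \lor P)) \to (\lnot Q \land \lnot \lnot \lnot (R \leftrightarrow \lnot T))): β-rule — branch into F (S \lor ((R \land T) \lor P))  //  T (\lnot Q \land \lnot \lnot \lnot (R \leftrightarrow \lnot T)).
  branch 1 (add F (S \lor ((R \land T) \lor P))):
    F (S \lor ((R \land T) \lor P)): α-rule — add F S, F ((R \land T) \lor P).
    F ((R \land T) \lor P): α-rule — add F (R \land T), F P.
    F (R \land T): β-rule — branch into F R  //  F T.
      branch 1.1 (add F R):
        ○ open, literals {P=0, R=0, S=0}.
      branch 1.2 (add F T):
        ○ open, literals {P=0, S=0, T=0}.
  branch 2 (add T (\lnot Q \land \lnot \lnot \lnot (R \leftrightarrow \lnot T))):
    T (\lnot Q \land \lnot \lnot \lnot (R \leftrightarrow \lnot T)): α-rule — add T \lnot Q, T \lnot \lnot \lnot (R \leftrightarrow \lnot T).
    T \lnot \lnot \lnot (R \leftrightarrow \lnot T): drop double negation, giving T \lnot (R \leftrightarrow \lnot T).
    T \lnot (R \leftrightarrow \lnot T): β-rule — branch into T R, F \lnot T  //  F R, T \lnot T.
      branch 2.1 (add T R, F \lnot T):
        ○ open, literals {Q=0, R=1, T=1}.
      branch 2.2 (add F R, T \lnot T):
        ○ open, literals {Q=0, R=0, T=0}.
0 branches closed, 4 open.
Each open branch fixes some atoms; the unmentioned ones are free. Counting distinct full assignments: branch {P=0, R=0, S=0} (Q, T) contributes 4 new; branch {P=0, S=0, T=0} (Q, R) contributes 2 new; branch {Q=0, R=1, T=1} (P, S) contributes 4 new; branch {Q=0, R=0, T=0} (P, S) contributes 3 new. Total: 13.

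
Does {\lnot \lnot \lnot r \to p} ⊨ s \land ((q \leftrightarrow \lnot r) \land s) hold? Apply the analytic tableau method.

No

Initial set: {T (\lnot \lnot \lnot r \to p); F (s \land ((q \leftrightarrow \lnot r) \land s))}.
T (\lnot \lnot \lnot r \to p): β-rule — branch into F \lnot \lnot \lnot r  //  T p.
  branch 1 (add F \lnot \lnot \lnot r):
    F \lnot \lnot \lnot r: drop double negation, giving F \lnot r.
    F (s \land ((q \leftrightarrow \lnot r) \land s)): β-rule — branch into F s  //  F ((q \leftrightarrow \lnot r) \land s).
      branch 1.1 (add F s):
        ○ open, literals {r=true, s=false}.
      branch 1.2 (add F ((q \leftrightarrow \lnot r) \land s)):
        F ((q \leftrightarrow \lnot r) \land s): β-rule — branch into F (q \leftrightarrow \lnot r)  //  F s.
          branch 1.2.1 (add F (q \leftrightarrow \lnot r)):
            F (q \leftrightarrow \lnot r): β-rule — branch into T q, F \lnot r  //  F q, T \lnot r.
              branch 1.2.1.1 (add T q, F \lnot r):
                ○ open, literals {q=true, r=true}.
              branch 1.2.1.2 (add F q, T \lnot r):
                × closes — contains both r and \lnot r.
          branch 1.2.2 (add F s):
            ○ open, literals {r=true, s=false}.
  branch 2 (add T p):
    F (s \land ((q \leftrightarrow \lnot r) \land s)): β-rule — branch into F s  //  F ((q \leftrightarrow \lnot r) \land s).
      branch 2.1 (add F s):
        ○ open, literals {p=true, s=false}.
      branch 2.2 (add F ((q \leftrightarrow \lnot r) \land s)):
        F ((q \leftrightarrow \lnot r) \land s): β-rule — branch into F (q \leftrightarrow \lnot r)  //  F s.
          branch 2.2.1 (add F (q \leftrightarrow \lnot r)):
            F (q \leftrightarrow \lnot r): β-rule — branch into T q, F \lnot r  //  F q, T \lnot r.
              branch 2.2.1.1 (add T q, F \lnot r):
                ○ open, literals {p=true, q=true, r=true}.
              branch 2.2.1.2 (add F q, T \lnot r):
                ○ open, literals {p=true, q=false, r=false}.
          branch 2.2.2 (add F s):
            ○ open, literals {p=true, s=false}.
1 branch closed, 7 open.
An open branch gives a countermodel: r=true, s=false (unmentioned atoms arbitrary); the premises hold there but the conclusion fails.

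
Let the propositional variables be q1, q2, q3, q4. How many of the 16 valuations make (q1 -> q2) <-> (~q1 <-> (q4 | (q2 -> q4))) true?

Initial set: {((q1 -> q2) <-> (~q1 <-> (q4 | (q2 -> q4))))}.
((q1 -> q2) <-> (~q1 <-> (q4 | (q2 -> q4)))): β-rule — branch into (q1 -> q2), (~q1 <-> (q4 | (q2 -> q4)))  //  ~(q1 -> q2), ~(~q1 <-> (q4 | (q2 -> q4))).
  branch 1 (add (q1 -> q2), (~q1 <-> (q4 | (q2 -> q4)))):
    (q1 -> q2): β-rule — branch into ~q1  //  q2.
      branch 1.1 (add ~q1):
        (~q1 <-> (q4 | (q2 -> q4))): β-rule — branch into ~q1, (q4 | (q2 -> q4))  //  ~~q1, ~(q4 | (q2 -> q4)).
          branch 1.1.1 (add ~q1, (q4 | (q2 -> q4))):
            (q4 | (q2 -> q4)): β-rule — branch into q4  //  (q2 -> q4).
              branch 1.1.1.1 (add q4):
                ○ open, literals {q1=F, q4=T}.
              branch 1.1.1.2 (add (q2 -> q4)):
                (q2 -> q4): β-rule — branch into ~q2  //  q4.
                  branch 1.1.1.2.1 (add ~q2):
                    ○ open, literals {q1=F, q2=F}.
                  branch 1.1.1.2.2 (add q4):
                    ○ open, literals {q1=F, q4=T}.
          branch 1.1.2 (add ~~q1, ~(q4 | (q2 -> q4))):
            × closes — contains both q1 and ~q1.
      branch 1.2 (add q2):
        (~q1 <-> (q4 | (q2 -> q4))): β-rule — branch into ~q1, (q4 | (q2 -> q4))  //  ~~q1, ~(q4 | (q2 -> q4)).
          branch 1.2.1 (add ~q1, (q4 | (q2 -> q4))):
            (q4 | (q2 -> q4)): β-rule — branch into q4  //  (q2 -> q4).
              branch 1.2.1.1 (add q4):
                ○ open, literals {q1=F, q2=T, q4=T}.
              branch 1.2.1.2 (add (q2 -> q4)):
                (q2 -> q4): β-rule — branch into ~q2  //  q4.
                  branch 1.2.1.2.1 (add ~q2):
                    × closes — contains both q2 and ~q2.
                  branch 1.2.1.2.2 (add q4):
                    ○ open, literals {q1=F, q2=T, q4=T}.
          branch 1.2.2 (add ~~q1, ~(q4 | (q2 -> q4))):
            ~(q4 | (q2 -> q4)): α-rule — add ~q4, ~(q2 -> q4).
            ~(q2 -> q4): α-rule — add q2, ~q4.
            ○ open, literals {q1=T, q2=T, q4=F}.
  branch 2 (add ~(q1 -> q2), ~(~q1 <-> (q4 | (q2 -> q4)))):
    ~(q1 -> q2): α-rule — add q1, ~q2.
    ~(~q1 <-> (q4 | (q2 -> q4))): β-rule — branch into ~q1, ~(q4 | (q2 -> q4))  //  ~~q1, (q4 | (q2 -> q4)).
      branch 2.1 (add ~q1, ~(q4 | (q2 -> q4))):
        × closes — contains both q1 and ~q1.
      branch 2.2 (add ~~q1, (q4 | (q2 -> q4))):
        (q4 | (q2 -> q4)): β-rule — branch into q4  //  (q2 -> q4).
          branch 2.2.1 (add q4):
            ○ open, literals {q1=T, q2=F, q4=T}.
          branch 2.2.2 (add (q2 -> q4)):
            (q2 -> q4): β-rule — branch into ~q2  //  q4.
              branch 2.2.2.1 (add ~q2):
                ○ open, literals {q1=T, q2=F}.
              branch 2.2.2.2 (add q4):
                ○ open, literals {q1=T, q2=F, q4=T}.
3 branches closed, 9 open.
Each open branch fixes some atoms; the unmentioned ones are free. Counting distinct full assignments: branch {q1=F, q4=T} (q2, q3) contributes 4 new; branch {q1=F, q2=F} (q3, q4) contributes 2 new; branch {q1=F, q4=T} (q2, q3) contributes 0 new; branch {q1=F, q2=T, q4=T} (q3) contributes 0 new; branch {q1=F, q2=T, q4=T} (q3) contributes 0 new; branch {q1=T, q2=T, q4=F} (q3) contributes 2 new; branch {q1=T, q2=F, q4=T} (q3) contributes 2 new; branch {q1=T, q2=F} (q3, q4) contributes 2 new; branch {q1=T, q2=F, q4=T} (q3) contributes 0 new. Total: 12.

12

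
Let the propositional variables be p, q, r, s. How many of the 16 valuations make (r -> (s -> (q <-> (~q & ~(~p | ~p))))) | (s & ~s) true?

13

Initial set: {((r -> (s -> (q <-> (~q & ~(~p | ~p))))) | (s & ~s))}.
((r -> (s -> (q <-> (~q & ~(~p | ~p))))) | (s & ~s)): β-rule — branch into (r -> (s -> (q <-> (~q & ~(~p | ~p)))))  //  (s & ~s).
  branch 1 (add (r -> (s -> (q <-> (~q & ~(~p | ~p)))))):
    (r -> (s -> (q <-> (~q & ~(~p | ~p))))): β-rule — branch into ~r  //  (s -> (q <-> (~q & ~(~p | ~p)))).
      branch 1.1 (add ~r):
        ○ open, literals {r=F}.
      branch 1.2 (add (s -> (q <-> (~q & ~(~p | ~p))))):
        (s -> (q <-> (~q & ~(~p | ~p)))): β-rule — branch into ~s  //  (q <-> (~q & ~(~p | ~p))).
          branch 1.2.1 (add ~s):
            ○ open, literals {s=F}.
          branch 1.2.2 (add (q <-> (~q & ~(~p | ~p)))):
            (q <-> (~q & ~(~p | ~p))): β-rule — branch into q, (~q & ~(~p | ~p))  //  ~q, ~(~q & ~(~p | ~p)).
              branch 1.2.2.1 (add q, (~q & ~(~p | ~p))):
                (~q & ~(~p | ~p)): α-rule — add ~q, ~(~p | ~p).
                × closes — contains both q and ~q.
              branch 1.2.2.2 (add ~q, ~(~q & ~(~p | ~p))):
                ~(~q & ~(~p | ~p)): β-rule — branch into ~~q  //  ~~(~p | ~p).
                  branch 1.2.2.2.1 (add ~~q):
                    × closes — contains both q and ~q.
                  branch 1.2.2.2.2 (add ~~(~p | ~p)):
                    ~~(~p | ~p): β-rule — branch into ~p  //  ~p.
                      branch 1.2.2.2.2.1 (add ~p):
                        ○ open, literals {p=F, q=F}.
                      branch 1.2.2.2.2.2 (add ~p):
                        ○ open, literals {p=F, q=F}.
  branch 2 (add (s & ~s)):
    (s & ~s): α-rule — add s, ~s.
    × closes — contains both s and ~s.
3 branches closed, 4 open.
Each open branch fixes some atoms; the unmentioned ones are free. Counting distinct full assignments: branch {r=F} (p, q, s) contributes 8 new; branch {s=F} (p, q, r) contributes 4 new; branch {p=F, q=F} (r, s) contributes 1 new; branch {p=F, q=F} (r, s) contributes 0 new. Total: 13.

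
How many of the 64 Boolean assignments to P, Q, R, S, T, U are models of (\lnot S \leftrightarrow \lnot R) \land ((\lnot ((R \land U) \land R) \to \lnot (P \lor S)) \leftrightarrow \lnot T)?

16

Initial set: {((\lnot S \leftrightarrow \lnot R) \land ((\lnot ((R \land U) \land R) \to \lnot (P \lor S)) \leftrightarrow \lnot T))}.
((\lnot S \leftrightarrow \lnot R) \land ((\lnot ((R \land U) \land R) \to \lnot (P \lor S)) \leftrightarrow \lnot T)): α-rule — add (\lnot S \leftrightarrow \lnot R), ((\lnot ((R \land U) \land R) \to \lnot (P \lor S)) \leftrightarrow \lnot T).
(\lnot S \leftrightarrow \lnot R): β-rule — branch into \lnot S, \lnot R  //  \lnot \lnot S, \lnot \lnot R.
  branch 1 (add \lnot S, \lnot R):
    ((\lnot ((R \land U) \land R) \to \lnot (P \lor S)) \leftrightarrow \lnot T): β-rule — branch into (\lnot ((R \land U) \land R) \to \lnot (P \lor S)), \lnot T  //  \lnot (\lnot ((R \land U) \land R) \to \lnot (P \lor S)), \lnot \lnot T.
      branch 1.1 (add (\lnot ((R \land U) \land R) \to \lnot (P \lor S)), \lnot T):
        (\lnot ((R \land U) \land R) \to \lnot (P \lor S)): β-rule — branch into \lnot \lnot ((R \land U) \land R)  //  \lnot (P \lor S).
          branch 1.1.1 (add \lnot \lnot ((R \land U) \land R)):
            \lnot \lnot ((R \land U) \land R): α-rule — add (R \land U), R.
            × closes — contains both R and \lnot R.
          branch 1.1.2 (add \lnot (P \lor S)):
            \lnot (P \lor S): α-rule — add \lnot P, \lnot S.
            ○ open, literals {P=F, R=F, S=F, T=F}.
      branch 1.2 (add \lnot (\lnot ((R \land U) \land R) \to \lnot (P \lor S)), \lnot \lnot T):
        \lnot (\lnot ((R \land U) \land R) \to \lnot (P \lor S)): α-rule — add \lnot ((R \land U) \land R), \lnot \lnot (P \lor S).
        \lnot ((R \land U) \land R): β-rule — branch into \lnot (R \land U)  //  \lnot R.
          branch 1.2.1 (add \lnot (R \land U)):
            \lnot \lnot (P \lor S): β-rule — branch into P  //  S.
              branch 1.2.1.1 (add P):
                \lnot (R \land U): β-rule — branch into \lnot R  //  \lnot U.
                  branch 1.2.1.1.1 (add \lnot R):
                    ○ open, literals {P=T, R=F, S=F, T=T}.
                  branch 1.2.1.1.2 (add \lnot U):
                    ○ open, literals {P=T, R=F, S=F, T=T, U=F}.
              branch 1.2.1.2 (add S):
                × closes — contains both S and \lnot S.
          branch 1.2.2 (add \lnot R):
            \lnot \lnot (P \lor S): β-rule — branch into P  //  S.
              branch 1.2.2.1 (add P):
                ○ open, literals {P=T, R=F, S=F, T=T}.
              branch 1.2.2.2 (add S):
                × closes — contains both S and \lnot S.
  branch 2 (add \lnot \lnot S, \lnot \lnot R):
    ((\lnot ((R \land U) \land R) \to \lnot (P \lor S)) \leftrightarrow \lnot T): β-rule — branch into (\lnot ((R \land U) \land R) \to \lnot (P \lor S)), \lnot T  //  \lnot (\lnot ((R \land U) \land R) \to \lnot (P \lor S)), \lnot \lnot T.
      branch 2.1 (add (\lnot ((R \land U) \land R) \to \lnot (P \lor S)), \lnot T):
        (\lnot ((R \land U) \land R) \to \lnot (P \lor S)): β-rule — branch into \lnot \lnot ((R \land U) \land R)  //  \lnot (P \lor S).
          branch 2.1.1 (add \lnot \lnot ((R \land U) \land R)):
            \lnot \lnot ((R \land U) \land R): α-rule — add (R \land U), R.
            (R \land U): α-rule — add R, U.
            ○ open, literals {R=T, S=T, T=F, U=T}.
          branch 2.1.2 (add \lnot (P \lor S)):
            \lnot (P \lor S): α-rule — add \lnot P, \lnot S.
            × closes — contains both S and \lnot S.
      branch 2.2 (add \lnot (\lnot ((R \land U) \land R) \to \lnot (P \lor S)), \lnot \lnot T):
        \lnot (\lnot ((R \land U) \land R) \to \lnot (P \lor S)): α-rule — add \lnot ((R \land U) \land R), \lnot \lnot (P \lor S).
        \lnot ((R \land U) \land R): β-rule — branch into \lnot (R \land U)  //  \lnot R.
          branch 2.2.1 (add \lnot (R \land U)):
            \lnot \lnot (P \lor S): β-rule — branch into P  //  S.
              branch 2.2.1.1 (add P):
                \lnot (R \land U): β-rule — branch into \lnot R  //  \lnot U.
                  branch 2.2.1.1.1 (add \lnot R):
                    × closes — contains both R and \lnot R.
                  branch 2.2.1.1.2 (add \lnot U):
                    ○ open, literals {P=T, R=T, S=T, T=T, U=F}.
              branch 2.2.1.2 (add S):
                \lnot (R \land U): β-rule — branch into \lnot R  //  \lnot U.
                  branch 2.2.1.2.1 (add \lnot R):
                    × closes — contains both R and \lnot R.
                  branch 2.2.1.2.2 (add \lnot U):
                    ○ open, literals {R=T, S=T, T=T, U=F}.
          branch 2.2.2 (add \lnot R):
            × closes — contains both R and \lnot R.
7 branches closed, 7 open.
Each open branch fixes some atoms; the unmentioned ones are free. Counting distinct full assignments: branch {P=F, R=F, S=F, T=F} (Q, U) contributes 4 new; branch {P=T, R=F, S=F, T=T} (Q, U) contributes 4 new; branch {P=T, R=F, S=F, T=T, U=F} (Q) contributes 0 new; branch {P=T, R=F, S=F, T=T} (Q, U) contributes 0 new; branch {R=T, S=T, T=F, U=T} (P, Q) contributes 4 new; branch {P=T, R=T, S=T, T=T, U=F} (Q) contributes 2 new; branch {R=T, S=T, T=T, U=F} (P, Q) contributes 2 new. Total: 16.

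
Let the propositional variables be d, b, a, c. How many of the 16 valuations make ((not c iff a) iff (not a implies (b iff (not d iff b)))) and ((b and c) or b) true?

Initial set: {(((not c iff a) iff (not a implies (b iff (not d iff b)))) and ((b and c) or b))}.
(((not c iff a) iff (not a implies (b iff (not d iff b)))) and ((b and c) or b)): α-rule — add ((not c iff a) iff (not a implies (b iff (not d iff b)))), ((b and c) or b).
((not c iff a) iff (not a implies (b iff (not d iff b)))): β-rule — branch into (not c iff a), (not a implies (b iff (not d iff b)))  //  not (not c iff a), not (not a implies (b iff (not d iff b))).
  branch 1 (add (not c iff a), (not a implies (b iff (not d iff b)))):
    ((b and c) or b): β-rule — branch into (b and c)  //  b.
      branch 1.1 (add (b and c)):
        (b and c): α-rule — add b, c.
        (not c iff a): β-rule — branch into not c, a  //  not not c, not a.
          branch 1.1.1 (add not c, a):
            × closes — contains both c and not c.
          branch 1.1.2 (add not not c, not a):
            (not a implies (b iff (not d iff b))): β-rule — branch into not not a  //  (b iff (not d iff b)).
              branch 1.1.2.1 (add not not a):
                × closes — contains both a and not a.
              branch 1.1.2.2 (add (b iff (not d iff b))):
                (b iff (not d iff b)): β-rule — branch into b, (not d iff b)  //  not b, not (not d iff b).
                  branch 1.1.2.2.1 (add b, (not d iff b)):
                    (not d iff b): β-rule — branch into not d, b  //  not not d, not b.
                      branch 1.1.2.2.1.1 (add not d, b):
                        ○ open, literals {a=false, b=true, c=true, d=false}.
                      branch 1.1.2.2.1.2 (add not not d, not b):
                        × closes — contains both b and not b.
                  branch 1.1.2.2.2 (add not b, not (not d iff b)):
                    × closes — contains both b and not b.
      branch 1.2 (add b):
        (not c iff a): β-rule — branch into not c, a  //  not not c, not a.
          branch 1.2.1 (add not c, a):
            (not a implies (b iff (not d iff b))): β-rule — branch into not not a  //  (b iff (not d iff b)).
              branch 1.2.1.1 (add not not a):
                ○ open, literals {a=true, b=true, c=false}.
              branch 1.2.1.2 (add (b iff (not d iff b))):
                (b iff (not d iff b)): β-rule — branch into b, (not d iff b)  //  not b, not (not d iff b).
                  branch 1.2.1.2.1 (add b, (not d iff b)):
                    (not d iff b): β-rule — branch into not d, b  //  not not d, not b.
                      branch 1.2.1.2.1.1 (add not d, b):
                        ○ open, literals {a=true, b=true, c=false, d=false}.
                      branch 1.2.1.2.1.2 (add not not d, not b):
                        × closes — contains both b and not b.
                  branch 1.2.1.2.2 (add not b, not (not d iff b)):
                    × closes — contains both b and not b.
          branch 1.2.2 (add not not c, not a):
            (not a implies (b iff (not d iff b))): β-rule — branch into not not a  //  (b iff (not d iff b)).
              branch 1.2.2.1 (add not not a):
                × closes — contains both a and not a.
              branch 1.2.2.2 (add (b iff (not d iff b))):
                (b iff (not d iff b)): β-rule — branch into b, (not d iff b)  //  not b, not (not d iff b).
                  branch 1.2.2.2.1 (add b, (not d iff b)):
                    (not d iff b): β-rule — branch into not d, b  //  not not d, not b.
                      branch 1.2.2.2.1.1 (add not d, b):
                        ○ open, literals {a=false, b=true, c=true, d=false}.
                      branch 1.2.2.2.1.2 (add not not d, not b):
                        × closes — contains both b and not b.
                  branch 1.2.2.2.2 (add not b, not (not d iff b)):
                    × closes — contains both b and not b.
  branch 2 (add not (not c iff a), not (not a implies (b iff (not d iff b)))):
    not (not a implies (b iff (not d iff b))): α-rule — add not a, not (b iff (not d iff b)).
    ((b and c) or b): β-rule — branch into (b and c)  //  b.
      branch 2.1 (add (b and c)):
        (b and c): α-rule — add b, c.
        not (not c iff a): β-rule — branch into not c, not a  //  not not c, a.
          branch 2.1.1 (add not c, not a):
            × closes — contains both c and not c.
          branch 2.1.2 (add not not c, a):
            × closes — contains both a and not a.
      branch 2.2 (add b):
        not (not c iff a): β-rule — branch into not c, not a  //  not not c, a.
          branch 2.2.1 (add not c, not a):
            not (b iff (not d iff b)): β-rule — branch into b, not (not d iff b)  //  not b, (not d iff b).
              branch 2.2.1.1 (add b, not (not d iff b)):
                not (not d iff b): β-rule — branch into not d, not b  //  not not d, b.
                  branch 2.2.1.1.1 (add not d, not b):
                    × closes — contains both b and not b.
                  branch 2.2.1.1.2 (add not not d, b):
                    ○ open, literals {a=false, b=true, c=false, d=true}.
              branch 2.2.1.2 (add not b, (not d iff b)):
                × closes — contains both b and not b.
          branch 2.2.2 (add not not c, a):
            × closes — contains both a and not a.
14 branches closed, 5 open.
Each open branch fixes some atoms; the unmentioned ones are free. Counting distinct full assignments: branch {a=false, b=true, c=true, d=false} (none free) contributes 1 new; branch {a=true, b=true, c=false} (d) contributes 2 new; branch {a=true, b=true, c=false, d=false} (none free) contributes 0 new; branch {a=false, b=true, c=true, d=false} (none free) contributes 0 new; branch {a=false, b=true, c=false, d=true} (none free) contributes 1 new. Total: 4.

4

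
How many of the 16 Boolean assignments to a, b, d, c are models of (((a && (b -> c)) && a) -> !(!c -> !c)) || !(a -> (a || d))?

10

Initial set: {T ((((a && (b -> c)) && a) -> !(!c -> !c)) || !(a -> (a || d)))}.
T ((((a && (b -> c)) && a) -> !(!c -> !c)) || !(a -> (a || d))): β-rule — branch into T (((a && (b -> c)) && a) -> !(!c -> !c))  //  T !(a -> (a || d)).
  branch 1 (add T (((a && (b -> c)) && a) -> !(!c -> !c))):
    T (((a && (b -> c)) && a) -> !(!c -> !c)): β-rule — branch into F ((a && (b -> c)) && a)  //  T !(!c -> !c).
      branch 1.1 (add F ((a && (b -> c)) && a)):
        F ((a && (b -> c)) && a): β-rule — branch into F (a && (b -> c))  //  F a.
          branch 1.1.1 (add F (a && (b -> c))):
            F (a && (b -> c)): β-rule — branch into F a  //  F (b -> c).
              branch 1.1.1.1 (add F a):
                ○ open, literals {a=false}.
              branch 1.1.1.2 (add F (b -> c)):
                F (b -> c): α-rule — add T b, F c.
                ○ open, literals {b=true, c=false}.
          branch 1.1.2 (add F a):
            ○ open, literals {a=false}.
      branch 1.2 (add T !(!c -> !c)):
        T !(!c -> !c): α-rule — add T !c, F !c.
        × closes — contains both c and !c.
  branch 2 (add T !(a -> (a || d))):
    T !(a -> (a || d)): α-rule — add T a, F (a || d).
    F (a || d): α-rule — add F a, F d.
    × closes — contains both a and !a.
2 branches closed, 3 open.
Each open branch fixes some atoms; the unmentioned ones are free. Counting distinct full assignments: branch {a=false} (b, d, c) contributes 8 new; branch {b=true, c=false} (a, d) contributes 2 new; branch {a=false} (b, d, c) contributes 0 new. Total: 10.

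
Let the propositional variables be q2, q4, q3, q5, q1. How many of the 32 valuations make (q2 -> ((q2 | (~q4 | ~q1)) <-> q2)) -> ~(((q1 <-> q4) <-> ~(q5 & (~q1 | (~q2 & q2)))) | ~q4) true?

Initial set: {((q2 -> ((q2 | (~q4 | ~q1)) <-> q2)) -> ~(((q1 <-> q4) <-> ~(q5 & (~q1 | (~q2 & q2)))) | ~q4))}.
((q2 -> ((q2 | (~q4 | ~q1)) <-> q2)) -> ~(((q1 <-> q4) <-> ~(q5 & (~q1 | (~q2 & q2)))) | ~q4)): β-rule — branch into ~(q2 -> ((q2 | (~q4 | ~q1)) <-> q2))  //  ~(((q1 <-> q4) <-> ~(q5 & (~q1 | (~q2 & q2)))) | ~q4).
  branch 1 (add ~(q2 -> ((q2 | (~q4 | ~q1)) <-> q2))):
    ~(q2 -> ((q2 | (~q4 | ~q1)) <-> q2)): α-rule — add q2, ~((q2 | (~q4 | ~q1)) <-> q2).
    ~((q2 | (~q4 | ~q1)) <-> q2): β-rule — branch into (q2 | (~q4 | ~q1)), ~q2  //  ~(q2 | (~q4 | ~q1)), q2.
      branch 1.1 (add (q2 | (~q4 | ~q1)), ~q2):
        × closes — contains both q2 and ~q2.
      branch 1.2 (add ~(q2 | (~q4 | ~q1)), q2):
        ~(q2 | (~q4 | ~q1)): α-rule — add ~q2, ~(~q4 | ~q1).
        × closes — contains both q2 and ~q2.
  branch 2 (add ~(((q1 <-> q4) <-> ~(q5 & (~q1 | (~q2 & q2)))) | ~q4)):
    ~(((q1 <-> q4) <-> ~(q5 & (~q1 | (~q2 & q2)))) | ~q4): α-rule — add ~((q1 <-> q4) <-> ~(q5 & (~q1 | (~q2 & q2)))), ~~q4.
    ~((q1 <-> q4) <-> ~(q5 & (~q1 | (~q2 & q2)))): β-rule — branch into (q1 <-> q4), ~~(q5 & (~q1 | (~q2 & q2)))  //  ~(q1 <-> q4), ~(q5 & (~q1 | (~q2 & q2))).
      branch 2.1 (add (q1 <-> q4), ~~(q5 & (~q1 | (~q2 & q2)))):
        ~~(q5 & (~q1 | (~q2 & q2))): α-rule — add q5, (~q1 | (~q2 & q2)).
        (q1 <-> q4): β-rule — branch into q1, q4  //  ~q1, ~q4.
          branch 2.1.1 (add q1, q4):
            (~q1 | (~q2 & q2)): β-rule — branch into ~q1  //  (~q2 & q2).
              branch 2.1.1.1 (add ~q1):
                × closes — contains both q1 and ~q1.
              branch 2.1.1.2 (add (~q2 & q2)):
                (~q2 & q2): α-rule — add ~q2, q2.
                × closes — contains both q2 and ~q2.
          branch 2.1.2 (add ~q1, ~q4):
            × closes — contains both q4 and ~q4.
      branch 2.2 (add ~(q1 <-> q4), ~(q5 & (~q1 | (~q2 & q2)))):
        ~(q1 <-> q4): β-rule — branch into q1, ~q4  //  ~q1, q4.
          branch 2.2.1 (add q1, ~q4):
            × closes — contains both q4 and ~q4.
          branch 2.2.2 (add ~q1, q4):
            ~(q5 & (~q1 | (~q2 & q2))): β-rule — branch into ~q5  //  ~(~q1 | (~q2 & q2)).
              branch 2.2.2.1 (add ~q5):
                ○ open, literals {q1=0, q4=1, q5=0}.
              branch 2.2.2.2 (add ~(~q1 | (~q2 & q2))):
                ~(~q1 | (~q2 & q2)): α-rule — add ~~q1, ~(~q2 & q2).
                × closes — contains both q1 and ~q1.
7 branches closed, 1 open.
Each open branch fixes some atoms; the unmentioned ones are free. Counting distinct full assignments: branch {q1=0, q4=1, q5=0} (q2, q3) contributes 4 new. Total: 4.

4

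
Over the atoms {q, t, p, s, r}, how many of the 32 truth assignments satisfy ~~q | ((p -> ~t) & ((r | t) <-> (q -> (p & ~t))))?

24

Initial set: {(~~q | ((p -> ~t) & ((r | t) <-> (q -> (p & ~t)))))}.
(~~q | ((p -> ~t) & ((r | t) <-> (q -> (p & ~t))))): β-rule — branch into ~~q  //  ((p -> ~t) & ((r | t) <-> (q -> (p & ~t)))).
  branch 1 (add ~~q):
    ~~q: drop double negation, giving q.
    ○ open, literals {q=true}.
  branch 2 (add ((p -> ~t) & ((r | t) <-> (q -> (p & ~t))))):
    ((p -> ~t) & ((r | t) <-> (q -> (p & ~t)))): α-rule — add (p -> ~t), ((r | t) <-> (q -> (p & ~t))).
    (p -> ~t): β-rule — branch into ~p  //  ~t.
      branch 2.1 (add ~p):
        ((r | t) <-> (q -> (p & ~t))): β-rule — branch into (r | t), (q -> (p & ~t))  //  ~(r | t), ~(q -> (p & ~t)).
          branch 2.1.1 (add (r | t), (q -> (p & ~t))):
            (r | t): β-rule — branch into r  //  t.
              branch 2.1.1.1 (add r):
                (q -> (p & ~t)): β-rule — branch into ~q  //  (p & ~t).
                  branch 2.1.1.1.1 (add ~q):
                    ○ open, literals {p=false, q=false, r=true}.
                  branch 2.1.1.1.2 (add (p & ~t)):
                    (p & ~t): α-rule — add p, ~t.
                    × closes — contains both p and ~p.
              branch 2.1.1.2 (add t):
                (q -> (p & ~t)): β-rule — branch into ~q  //  (p & ~t).
                  branch 2.1.1.2.1 (add ~q):
                    ○ open, literals {p=false, q=false, t=true}.
                  branch 2.1.1.2.2 (add (p & ~t)):
                    (p & ~t): α-rule — add p, ~t.
                    × closes — contains both p and ~p.
          branch 2.1.2 (add ~(r | t), ~(q -> (p & ~t))):
            ~(r | t): α-rule — add ~r, ~t.
            ~(q -> (p & ~t)): α-rule — add q, ~(p & ~t).
            ~(p & ~t): β-rule — branch into ~p  //  ~~t.
              branch 2.1.2.1 (add ~p):
                ○ open, literals {p=false, q=true, r=false, t=false}.
              branch 2.1.2.2 (add ~~t):
                × closes — contains both t and ~t.
      branch 2.2 (add ~t):
        ((r | t) <-> (q -> (p & ~t))): β-rule — branch into (r | t), (q -> (p & ~t))  //  ~(r | t), ~(q -> (p & ~t)).
          branch 2.2.1 (add (r | t), (q -> (p & ~t))):
            (r | t): β-rule — branch into r  //  t.
              branch 2.2.1.1 (add r):
                (q -> (p & ~t)): β-rule — branch into ~q  //  (p & ~t).
                  branch 2.2.1.1.1 (add ~q):
                    ○ open, literals {q=false, r=true, t=false}.
                  branch 2.2.1.1.2 (add (p & ~t)):
                    (p & ~t): α-rule — add p, ~t.
                    ○ open, literals {p=true, r=true, t=false}.
              branch 2.2.1.2 (add t):
                × closes — contains both t and ~t.
          branch 2.2.2 (add ~(r | t), ~(q -> (p & ~t))):
            ~(r | t): α-rule — add ~r, ~t.
            ~(q -> (p & ~t)): α-rule — add q, ~(p & ~t).
            ~(p & ~t): β-rule — branch into ~p  //  ~~t.
              branch 2.2.2.1 (add ~p):
                ○ open, literals {p=false, q=true, r=false, t=false}.
              branch 2.2.2.2 (add ~~t):
                × closes — contains both t and ~t.
5 branches closed, 7 open.
Each open branch fixes some atoms; the unmentioned ones are free. Counting distinct full assignments: branch {q=true} (t, p, s, r) contributes 16 new; branch {p=false, q=false, r=true} (t, s) contributes 4 new; branch {p=false, q=false, t=true} (s, r) contributes 2 new; branch {p=false, q=true, r=false, t=false} (s) contributes 0 new; branch {q=false, r=true, t=false} (p, s) contributes 2 new; branch {p=true, r=true, t=false} (q, s) contributes 0 new; branch {p=false, q=true, r=false, t=false} (s) contributes 0 new. Total: 24.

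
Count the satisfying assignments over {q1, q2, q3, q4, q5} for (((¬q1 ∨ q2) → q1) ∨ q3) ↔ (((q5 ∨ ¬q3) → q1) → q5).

Initial set: {((((¬q1 ∨ q2) → q1) ∨ q3) ↔ (((q5 ∨ ¬q3) → q1) → q5))}.
((((¬q1 ∨ q2) → q1) ∨ q3) ↔ (((q5 ∨ ¬q3) → q1) → q5)): β-rule — branch into (((¬q1 ∨ q2) → q1) ∨ q3), (((q5 ∨ ¬q3) → q1) → q5)  //  ¬(((¬q1 ∨ q2) → q1) ∨ q3), ¬(((q5 ∨ ¬q3) → q1) → q5).
  branch 1 (add (((¬q1 ∨ q2) → q1) ∨ q3), (((q5 ∨ ¬q3) → q1) → q5)):
    (((¬q1 ∨ q2) → q1) ∨ q3): β-rule — branch into ((¬q1 ∨ q2) → q1)  //  q3.
      branch 1.1 (add ((¬q1 ∨ q2) → q1)):
        (((q5 ∨ ¬q3) → q1) → q5): β-rule — branch into ¬((q5 ∨ ¬q3) → q1)  //  q5.
          branch 1.1.1 (add ¬((q5 ∨ ¬q3) → q1)):
            ¬((q5 ∨ ¬q3) → q1): α-rule — add (q5 ∨ ¬q3), ¬q1.
            ((¬q1 ∨ q2) → q1): β-rule — branch into ¬(¬q1 ∨ q2)  //  q1.
              branch 1.1.1.1 (add ¬(¬q1 ∨ q2)):
                ¬(¬q1 ∨ q2): α-rule — add ¬¬q1, ¬q2.
                × closes — contains both q1 and ¬q1.
              branch 1.1.1.2 (add q1):
                × closes — contains both q1 and ¬q1.
          branch 1.1.2 (add q5):
            ((¬q1 ∨ q2) → q1): β-rule — branch into ¬(¬q1 ∨ q2)  //  q1.
              branch 1.1.2.1 (add ¬(¬q1 ∨ q2)):
                ¬(¬q1 ∨ q2): α-rule — add ¬¬q1, ¬q2.
                ○ open, literals {q1=true, q2=false, q5=true}.
              branch 1.1.2.2 (add q1):
                ○ open, literals {q1=true, q5=true}.
      branch 1.2 (add q3):
        (((q5 ∨ ¬q3) → q1) → q5): β-rule — branch into ¬((q5 ∨ ¬q3) → q1)  //  q5.
          branch 1.2.1 (add ¬((q5 ∨ ¬q3) → q1)):
            ¬((q5 ∨ ¬q3) → q1): α-rule — add (q5 ∨ ¬q3), ¬q1.
            (q5 ∨ ¬q3): β-rule — branch into q5  //  ¬q3.
              branch 1.2.1.1 (add q5):
                ○ open, literals {q1=false, q3=true, q5=true}.
              branch 1.2.1.2 (add ¬q3):
                × closes — contains both q3 and ¬q3.
          branch 1.2.2 (add q5):
            ○ open, literals {q3=true, q5=true}.
  branch 2 (add ¬(((¬q1 ∨ q2) → q1) ∨ q3), ¬(((q5 ∨ ¬q3) → q1) → q5)):
    ¬(((¬q1 ∨ q2) → q1) ∨ q3): α-rule — add ¬((¬q1 ∨ q2) → q1), ¬q3.
    ¬(((q5 ∨ ¬q3) → q1) → q5): α-rule — add ((q5 ∨ ¬q3) → q1), ¬q5.
    ¬((¬q1 ∨ q2) → q1): α-rule — add (¬q1 ∨ q2), ¬q1.
    ((q5 ∨ ¬q3) → q1): β-rule — branch into ¬(q5 ∨ ¬q3)  //  q1.
      branch 2.1 (add ¬(q5 ∨ ¬q3)):
        ¬(q5 ∨ ¬q3): α-rule — add ¬q5, ¬¬q3.
        × closes — contains both q3 and ¬q3.
      branch 2.2 (add q1):
        × closes — contains both q1 and ¬q1.
5 branches closed, 4 open.
Each open branch fixes some atoms; the unmentioned ones are free. Counting distinct full assignments: branch {q1=true, q2=false, q5=true} (q3, q4) contributes 4 new; branch {q1=true, q5=true} (q2, q3, q4) contributes 4 new; branch {q1=false, q3=true, q5=true} (q2, q4) contributes 4 new; branch {q3=true, q5=true} (q1, q2, q4) contributes 0 new. Total: 12.

12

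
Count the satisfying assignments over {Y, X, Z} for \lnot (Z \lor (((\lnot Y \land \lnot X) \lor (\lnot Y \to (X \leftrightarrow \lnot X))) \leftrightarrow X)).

3

Initial set: {\lnot (Z \lor (((\lnot Y \land \lnot X) \lor (\lnot Y \to (X \leftrightarrow \lnot X))) \leftrightarrow X))}.
\lnot (Z \lor (((\lnot Y \land \lnot X) \lor (\lnot Y \to (X \leftrightarrow \lnot X))) \leftrightarrow X)): α-rule — add \lnot Z, \lnot (((\lnot Y \land \lnot X) \lor (\lnot Y \to (X \leftrightarrow \lnot X))) \leftrightarrow X).
\lnot (((\lnot Y \land \lnot X) \lor (\lnot Y \to (X \leftrightarrow \lnot X))) \leftrightarrow X): β-rule — branch into ((\lnot Y \land \lnot X) \lor (\lnot Y \to (X \leftrightarrow \lnot X))), \lnot X  //  \lnot ((\lnot Y \land \lnot X) \lor (\lnot Y \to (X \leftrightarrow \lnot X))), X.
  branch 1 (add ((\lnot Y \land \lnot X) \lor (\lnot Y \to (X \leftrightarrow \lnot X))), \lnot X):
    ((\lnot Y \land \lnot X) \lor (\lnot Y \to (X \leftrightarrow \lnot X))): β-rule — branch into (\lnot Y \land \lnot X)  //  (\lnot Y \to (X \leftrightarrow \lnot X)).
      branch 1.1 (add (\lnot Y \land \lnot X)):
        (\lnot Y \land \lnot X): α-rule — add \lnot Y, \lnot X.
        ○ open, literals {X=false, Y=false, Z=false}.
      branch 1.2 (add (\lnot Y \to (X \leftrightarrow \lnot X))):
        (\lnot Y \to (X \leftrightarrow \lnot X)): β-rule — branch into \lnot \lnot Y  //  (X \leftrightarrow \lnot X).
          branch 1.2.1 (add \lnot \lnot Y):
            ○ open, literals {X=false, Y=true, Z=false}.
          branch 1.2.2 (add (X \leftrightarrow \lnot X)):
            (X \leftrightarrow \lnot X): β-rule — branch into X, \lnot X  //  \lnot X, \lnot \lnot X.
              branch 1.2.2.1 (add X, \lnot X):
                × closes — contains both X and \lnot X.
              branch 1.2.2.2 (add \lnot X, \lnot \lnot X):
                × closes — contains both X and \lnot X.
  branch 2 (add \lnot ((\lnot Y \land \lnot X) \lor (\lnot Y \to (X \leftrightarrow \lnot X))), X):
    \lnot ((\lnot Y \land \lnot X) \lor (\lnot Y \to (X \leftrightarrow \lnot X))): α-rule — add \lnot (\lnot Y \land \lnot X), \lnot (\lnot Y \to (X \leftrightarrow \lnot X)).
    \lnot (\lnot Y \to (X \leftrightarrow \lnot X)): α-rule — add \lnot Y, \lnot (X \leftrightarrow \lnot X).
    \lnot (\lnot Y \land \lnot X): β-rule — branch into \lnot \lnot Y  //  \lnot \lnot X.
      branch 2.1 (add \lnot \lnot Y):
        × closes — contains both Y and \lnot Y.
      branch 2.2 (add \lnot \lnot X):
        \lnot (X \leftrightarrow \lnot X): β-rule — branch into X, \lnot \lnot X  //  \lnot X, \lnot X.
          branch 2.2.1 (add X, \lnot \lnot X):
            ○ open, literals {X=true, Y=false, Z=false}.
          branch 2.2.2 (add \lnot X, \lnot X):
            × closes — contains both X and \lnot X.
4 branches closed, 3 open.
Each open branch fixes some atoms; the unmentioned ones are free. Counting distinct full assignments: branch {X=false, Y=false, Z=false} (none free) contributes 1 new; branch {X=false, Y=true, Z=false} (none free) contributes 1 new; branch {X=true, Y=false, Z=false} (none free) contributes 1 new. Total: 3.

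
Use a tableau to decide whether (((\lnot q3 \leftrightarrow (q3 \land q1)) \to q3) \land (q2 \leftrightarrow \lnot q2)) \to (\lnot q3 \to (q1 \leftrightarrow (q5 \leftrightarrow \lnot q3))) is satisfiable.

Satisfiable

Initial set: {((((\lnot q3 \leftrightarrow (q3 \land q1)) \to q3) \land (q2 \leftrightarrow \lnot q2)) \to (\lnot q3 \to (q1 \leftrightarrow (q5 \leftrightarrow \lnot q3))))}.
((((\lnot q3 \leftrightarrow (q3 \land q1)) \to q3) \land (q2 \leftrightarrow \lnot q2)) \to (\lnot q3 \to (q1 \leftrightarrow (q5 \leftrightarrow \lnot q3)))): β-rule — branch into \lnot (((\lnot q3 \leftrightarrow (q3 \land q1)) \to q3) \land (q2 \leftrightarrow \lnot q2))  //  (\lnot q3 \to (q1 \leftrightarrow (q5 \leftrightarrow \lnot q3))).
  branch 1 (add \lnot (((\lnot q3 \leftrightarrow (q3 \land q1)) \to q3) \land (q2 \leftrightarrow \lnot q2))):
    \lnot (((\lnot q3 \leftrightarrow (q3 \land q1)) \to q3) \land (q2 \leftrightarrow \lnot q2)): β-rule — branch into \lnot ((\lnot q3 \leftrightarrow (q3 \land q1)) \to q3)  //  \lnot (q2 \leftrightarrow \lnot q2).
      branch 1.1 (add \lnot ((\lnot q3 \leftrightarrow (q3 \land q1)) \to q3)):
        \lnot ((\lnot q3 \leftrightarrow (q3 \land q1)) \to q3): α-rule — add (\lnot q3 \leftrightarrow (q3 \land q1)), \lnot q3.
        (\lnot q3 \leftrightarrow (q3 \land q1)): β-rule — branch into \lnot q3, (q3 \land q1)  //  \lnot \lnot q3, \lnot (q3 \land q1).
          branch 1.1.1 (add \lnot q3, (q3 \land q1)):
            (q3 \land q1): α-rule — add q3, q1.
            × closes — contains both q3 and \lnot q3.
          branch 1.1.2 (add \lnot \lnot q3, \lnot (q3 \land q1)):
            × closes — contains both q3 and \lnot q3.
      branch 1.2 (add \lnot (q2 \leftrightarrow \lnot q2)):
        \lnot (q2 \leftrightarrow \lnot q2): β-rule — branch into q2, \lnot \lnot q2  //  \lnot q2, \lnot q2.
          branch 1.2.1 (add q2, \lnot \lnot q2):
            ○ open, literals {q2=true}.
          branch 1.2.2 (add \lnot q2, \lnot q2):
            ○ open, literals {q2=false}.
  branch 2 (add (\lnot q3 \to (q1 \leftrightarrow (q5 \leftrightarrow \lnot q3)))):
    (\lnot q3 \to (q1 \leftrightarrow (q5 \leftrightarrow \lnot q3))): β-rule — branch into \lnot \lnot q3  //  (q1 \leftrightarrow (q5 \leftrightarrow \lnot q3)).
      branch 2.1 (add \lnot \lnot q3):
        ○ open, literals {q3=true}.
      branch 2.2 (add (q1 \leftrightarrow (q5 \leftrightarrow \lnot q3))):
        (q1 \leftrightarrow (q5 \leftrightarrow \lnot q3)): β-rule — branch into q1, (q5 \leftrightarrow \lnot q3)  //  \lnot q1, \lnot (q5 \leftrightarrow \lnot q3).
          branch 2.2.1 (add q1, (q5 \leftrightarrow \lnot q3)):
            (q5 \leftrightarrow \lnot q3): β-rule — branch into q5, \lnot q3  //  \lnot q5, \lnot \lnot q3.
              branch 2.2.1.1 (add q5, \lnot q3):
                ○ open, literals {q1=true, q3=false, q5=true}.
              branch 2.2.1.2 (add \lnot q5, \lnot \lnot q3):
                ○ open, literals {q1=true, q3=true, q5=false}.
          branch 2.2.2 (add \lnot q1, \lnot (q5 \leftrightarrow \lnot q3)):
            \lnot (q5 \leftrightarrow \lnot q3): β-rule — branch into q5, \lnot \lnot q3  //  \lnot q5, \lnot q3.
              branch 2.2.2.1 (add q5, \lnot \lnot q3):
                ○ open, literals {q1=false, q3=true, q5=true}.
              branch 2.2.2.2 (add \lnot q5, \lnot q3):
                ○ open, literals {q1=false, q3=false, q5=false}.
2 branches closed, 7 open.
An open branch gives a satisfying assignment: q2=true.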